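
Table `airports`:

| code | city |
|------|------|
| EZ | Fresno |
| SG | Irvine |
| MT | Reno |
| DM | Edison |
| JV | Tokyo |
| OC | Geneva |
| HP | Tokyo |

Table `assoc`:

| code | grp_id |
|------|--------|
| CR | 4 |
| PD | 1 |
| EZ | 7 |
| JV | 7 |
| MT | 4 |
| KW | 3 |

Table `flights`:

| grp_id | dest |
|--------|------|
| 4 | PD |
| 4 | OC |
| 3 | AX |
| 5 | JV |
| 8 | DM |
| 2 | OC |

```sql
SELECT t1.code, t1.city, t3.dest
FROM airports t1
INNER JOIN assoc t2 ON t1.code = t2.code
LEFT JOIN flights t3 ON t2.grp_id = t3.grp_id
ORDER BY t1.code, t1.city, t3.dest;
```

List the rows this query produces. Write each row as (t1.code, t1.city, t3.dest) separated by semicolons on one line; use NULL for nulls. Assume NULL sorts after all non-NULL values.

(EZ, Fresno, NULL); (JV, Tokyo, NULL); (MT, Reno, OC); (MT, Reno, PD)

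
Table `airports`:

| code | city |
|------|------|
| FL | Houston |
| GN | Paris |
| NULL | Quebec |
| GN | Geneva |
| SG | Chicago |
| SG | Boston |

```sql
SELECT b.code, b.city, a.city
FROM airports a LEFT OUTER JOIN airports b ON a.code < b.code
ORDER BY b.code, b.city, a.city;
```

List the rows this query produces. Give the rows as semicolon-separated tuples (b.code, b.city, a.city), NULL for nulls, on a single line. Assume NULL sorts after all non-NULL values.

(GN, Geneva, Houston); (GN, Paris, Houston); (SG, Boston, Geneva); (SG, Boston, Houston); (SG, Boston, Paris); (SG, Chicago, Geneva); (SG, Chicago, Houston); (SG, Chicago, Paris); (NULL, NULL, Boston); (NULL, NULL, Chicago); (NULL, NULL, Quebec)

LEFT JOIN keeps every row from `airports a`; unmatched rows get NULL for `airports b`'s columns.
Matching on a.code < b.code. A NULL in a compared column never satisfies the condition.
- code=FL: 4 matching b row(s), so 4 row(s) emitted.
- code=GN: 2 matching b row(s), so 2 row(s) emitted.
- code=NULL: no b row matches, row kept with b columns NULL.
- code=GN: 2 matching b row(s), so 2 row(s) emitted.
- code=SG: no b row matches, row kept with b columns NULL.
- code=SG: no b row matches, row kept with b columns NULL.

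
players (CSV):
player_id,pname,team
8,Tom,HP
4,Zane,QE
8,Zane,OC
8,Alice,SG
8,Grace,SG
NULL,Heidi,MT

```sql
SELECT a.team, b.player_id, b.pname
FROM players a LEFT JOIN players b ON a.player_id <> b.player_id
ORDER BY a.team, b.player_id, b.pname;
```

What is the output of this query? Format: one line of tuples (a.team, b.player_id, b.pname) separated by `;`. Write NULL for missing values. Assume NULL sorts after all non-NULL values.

LEFT JOIN keeps every row from `players a`; unmatched rows get NULL for `players b`'s columns.
Matching on a.player_id <> b.player_id. A NULL in a compared column never satisfies the condition.
- player_id=8: 1 matching b row(s), so 1 row(s) emitted.
- player_id=4: 4 matching b row(s), so 4 row(s) emitted.
- player_id=8: 1 matching b row(s), so 1 row(s) emitted.
- player_id=8: 1 matching b row(s), so 1 row(s) emitted.
- player_id=8: 1 matching b row(s), so 1 row(s) emitted.
- player_id=NULL: no b row matches, row kept with b columns NULL.
After projecting and ordering:
a.team | b.player_id | b.pname
HP | 4 | Zane
MT | NULL | NULL
OC | 4 | Zane
QE | 8 | Alice
QE | 8 | Grace
QE | 8 | Tom
QE | 8 | Zane
SG | 4 | Zane
SG | 4 | Zane

(HP, 4, Zane); (MT, NULL, NULL); (OC, 4, Zane); (QE, 8, Alice); (QE, 8, Grace); (QE, 8, Tom); (QE, 8, Zane); (SG, 4, Zane); (SG, 4, Zane)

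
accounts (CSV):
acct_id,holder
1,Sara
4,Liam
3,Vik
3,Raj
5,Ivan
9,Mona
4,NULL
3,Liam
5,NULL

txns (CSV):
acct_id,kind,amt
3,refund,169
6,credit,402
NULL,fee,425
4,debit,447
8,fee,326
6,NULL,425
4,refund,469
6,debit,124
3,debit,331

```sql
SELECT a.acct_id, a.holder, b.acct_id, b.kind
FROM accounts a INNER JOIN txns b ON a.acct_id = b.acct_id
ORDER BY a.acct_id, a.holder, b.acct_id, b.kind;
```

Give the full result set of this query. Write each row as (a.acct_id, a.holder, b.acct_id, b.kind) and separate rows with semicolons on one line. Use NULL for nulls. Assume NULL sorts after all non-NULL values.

INNER JOIN keeps only pairs where the ON condition holds.
Matching on a.acct_id = b.acct_id. A NULL in a compared column never satisfies the condition.
Matched pairs: 10.

(3, Liam, 3, debit); (3, Liam, 3, refund); (3, Raj, 3, debit); (3, Raj, 3, refund); (3, Vik, 3, debit); (3, Vik, 3, refund); (4, Liam, 4, debit); (4, Liam, 4, refund); (4, NULL, 4, debit); (4, NULL, 4, refund)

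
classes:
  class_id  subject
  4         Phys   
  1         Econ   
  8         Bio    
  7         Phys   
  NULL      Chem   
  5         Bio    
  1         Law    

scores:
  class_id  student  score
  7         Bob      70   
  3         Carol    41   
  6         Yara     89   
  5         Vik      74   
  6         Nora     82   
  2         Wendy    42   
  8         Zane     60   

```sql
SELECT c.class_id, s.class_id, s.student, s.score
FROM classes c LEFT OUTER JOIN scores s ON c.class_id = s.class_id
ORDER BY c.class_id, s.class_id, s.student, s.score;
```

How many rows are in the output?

LEFT JOIN keeps every row from `classes`; unmatched rows get NULL for `scores`'s columns.
Matching on c.class_id = s.class_id. A NULL in a compared column never satisfies the condition.
- class_id=4: no s row matches, row kept with s columns NULL.
- class_id=1: no s row matches, row kept with s columns NULL.
- class_id=8: 1 matching s row(s), so 1 row(s) emitted.
- class_id=7: 1 matching s row(s), so 1 row(s) emitted.
- class_id=NULL: no s row matches, row kept with s columns NULL.
- class_id=5: 1 matching s row(s), so 1 row(s) emitted.
- class_id=1: no s row matches, row kept with s columns NULL.
Total: 3 matched + 4 padded = 7 rows.

7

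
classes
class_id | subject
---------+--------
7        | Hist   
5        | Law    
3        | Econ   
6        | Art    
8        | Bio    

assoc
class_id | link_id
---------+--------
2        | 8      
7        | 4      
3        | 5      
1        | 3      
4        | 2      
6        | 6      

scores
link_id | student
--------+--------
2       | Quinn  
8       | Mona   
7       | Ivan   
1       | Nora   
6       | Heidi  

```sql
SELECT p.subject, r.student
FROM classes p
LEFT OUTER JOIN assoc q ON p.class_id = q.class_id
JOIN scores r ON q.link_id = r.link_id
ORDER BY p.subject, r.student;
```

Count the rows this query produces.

Step 1 — p LEFT JOIN q on class_id → 5 row(s).
Then INNER JOIN `scores r` on link_id: keep only rows whose q.link_id appears in r.
Result: 1 row(s).

1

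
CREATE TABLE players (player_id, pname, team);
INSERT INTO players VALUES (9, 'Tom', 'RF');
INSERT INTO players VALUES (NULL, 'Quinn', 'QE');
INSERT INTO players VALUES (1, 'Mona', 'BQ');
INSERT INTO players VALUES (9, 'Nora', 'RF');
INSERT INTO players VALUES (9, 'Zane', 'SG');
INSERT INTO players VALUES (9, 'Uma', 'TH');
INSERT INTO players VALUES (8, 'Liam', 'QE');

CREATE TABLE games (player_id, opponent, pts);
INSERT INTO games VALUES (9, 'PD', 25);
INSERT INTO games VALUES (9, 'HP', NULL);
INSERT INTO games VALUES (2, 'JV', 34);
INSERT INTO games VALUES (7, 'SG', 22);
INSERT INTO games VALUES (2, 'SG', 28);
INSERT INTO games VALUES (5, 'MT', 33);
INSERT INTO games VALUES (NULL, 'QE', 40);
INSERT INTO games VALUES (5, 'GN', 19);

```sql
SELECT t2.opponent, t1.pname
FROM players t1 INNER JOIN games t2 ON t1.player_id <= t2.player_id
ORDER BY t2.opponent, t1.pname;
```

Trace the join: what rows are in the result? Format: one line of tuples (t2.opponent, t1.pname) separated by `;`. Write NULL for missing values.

(GN, Mona); (HP, Liam); (HP, Mona); (HP, Nora); (HP, Tom); (HP, Uma); (HP, Zane); (JV, Mona); (MT, Mona); (PD, Liam); (PD, Mona); (PD, Nora); (PD, Tom); (PD, Uma); (PD, Zane); (SG, Mona); (SG, Mona)

INNER JOIN keeps only pairs where the ON condition holds.
Matching on t1.player_id <= t2.player_id. A NULL in a compared column never satisfies the condition.
- t1[0] player_id=9 → 2 match(es) in t2 → 2 row(s).
- t1[1] player_id=NULL → no match; dropped.
- t1[2] player_id=1 → 7 match(es) in t2 → 7 row(s).
- t1[3] player_id=9 → 2 match(es) in t2 → 2 row(s).
- t1[4] player_id=9 → 2 match(es) in t2 → 2 row(s).
- t1[5] player_id=9 → 2 match(es) in t2 → 2 row(s).
- t1[6] player_id=8 → 2 match(es) in t2 → 2 row(s).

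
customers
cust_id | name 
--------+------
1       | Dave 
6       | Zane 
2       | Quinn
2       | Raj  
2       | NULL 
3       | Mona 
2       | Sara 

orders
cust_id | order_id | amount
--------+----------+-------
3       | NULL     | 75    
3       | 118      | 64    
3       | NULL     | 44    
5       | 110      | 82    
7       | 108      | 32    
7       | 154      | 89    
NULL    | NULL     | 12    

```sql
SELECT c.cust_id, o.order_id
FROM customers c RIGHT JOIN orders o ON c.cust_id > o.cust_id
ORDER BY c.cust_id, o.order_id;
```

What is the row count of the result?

RIGHT JOIN keeps every row from `orders`; unmatched rows get NULL for `customers`'s columns.
Matching on c.cust_id > o.cust_id. A NULL in a compared column never satisfies the condition.
Matched pairs: 4; unmatched o rows kept: 3.
Total: 4 matched + 3 padded = 7 rows.

7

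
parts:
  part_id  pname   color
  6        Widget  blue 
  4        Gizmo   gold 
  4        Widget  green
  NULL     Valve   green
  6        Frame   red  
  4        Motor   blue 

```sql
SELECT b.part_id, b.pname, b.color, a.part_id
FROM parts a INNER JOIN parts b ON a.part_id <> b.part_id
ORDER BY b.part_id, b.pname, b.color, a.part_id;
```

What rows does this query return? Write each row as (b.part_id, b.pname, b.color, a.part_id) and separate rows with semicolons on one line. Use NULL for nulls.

(4, Gizmo, gold, 6); (4, Gizmo, gold, 6); (4, Motor, blue, 6); (4, Motor, blue, 6); (4, Widget, green, 6); (4, Widget, green, 6); (6, Frame, red, 4); (6, Frame, red, 4); (6, Frame, red, 4); (6, Widget, blue, 4); (6, Widget, blue, 4); (6, Widget, blue, 4)

INNER JOIN keeps only pairs where the ON condition holds.
Matching on a.part_id <> b.part_id. A NULL in a compared column never satisfies the condition.
- a (part_id=6) pairs with 3 row(s) of b.
- a (part_id=4) pairs with 2 row(s) of b.
- a (part_id=4) pairs with 2 row(s) of b.
- a (part_id=NULL) has no partner → excluded.
- a (part_id=6) pairs with 3 row(s) of b.
- a (part_id=4) pairs with 2 row(s) of b.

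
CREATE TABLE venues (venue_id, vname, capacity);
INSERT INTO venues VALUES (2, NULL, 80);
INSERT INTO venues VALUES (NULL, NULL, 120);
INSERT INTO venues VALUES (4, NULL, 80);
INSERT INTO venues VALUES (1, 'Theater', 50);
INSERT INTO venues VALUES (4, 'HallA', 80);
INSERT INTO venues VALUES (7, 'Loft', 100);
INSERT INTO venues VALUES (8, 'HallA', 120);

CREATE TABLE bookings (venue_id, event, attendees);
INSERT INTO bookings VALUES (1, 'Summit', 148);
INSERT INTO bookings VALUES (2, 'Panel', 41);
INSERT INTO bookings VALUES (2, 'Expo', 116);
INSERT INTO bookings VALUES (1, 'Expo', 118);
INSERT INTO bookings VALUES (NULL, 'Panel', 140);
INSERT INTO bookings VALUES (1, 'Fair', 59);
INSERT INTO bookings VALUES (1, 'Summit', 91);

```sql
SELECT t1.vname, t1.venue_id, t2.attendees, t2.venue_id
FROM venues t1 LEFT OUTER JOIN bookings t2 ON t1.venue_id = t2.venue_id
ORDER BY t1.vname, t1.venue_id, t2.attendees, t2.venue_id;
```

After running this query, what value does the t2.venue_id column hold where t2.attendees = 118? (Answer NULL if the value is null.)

1

LEFT JOIN keeps every row from `venues`; unmatched rows get NULL for `bookings`'s columns.
Matching on t1.venue_id = t2.venue_id. A NULL in a compared column never satisfies the condition.
Matched pairs: 6; unmatched t1 rows kept: 5.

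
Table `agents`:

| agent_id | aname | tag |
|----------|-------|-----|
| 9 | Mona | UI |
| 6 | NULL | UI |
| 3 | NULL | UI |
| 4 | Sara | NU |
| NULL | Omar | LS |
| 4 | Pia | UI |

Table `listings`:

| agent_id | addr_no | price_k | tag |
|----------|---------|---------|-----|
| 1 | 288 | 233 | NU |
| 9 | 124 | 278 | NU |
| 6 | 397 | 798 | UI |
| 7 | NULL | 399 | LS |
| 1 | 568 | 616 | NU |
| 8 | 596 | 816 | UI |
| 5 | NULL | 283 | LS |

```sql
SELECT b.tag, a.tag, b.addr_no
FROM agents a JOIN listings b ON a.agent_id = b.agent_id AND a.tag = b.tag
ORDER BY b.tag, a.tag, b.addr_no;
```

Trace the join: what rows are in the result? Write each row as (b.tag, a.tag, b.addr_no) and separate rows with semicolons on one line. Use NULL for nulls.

(UI, UI, 397)

INNER JOIN keeps only pairs where the ON condition holds.
Matching on a.agent_id = b.agent_id AND a.tag = b.tag. A NULL in a compared column never satisfies the condition.
Matched pairs: 1.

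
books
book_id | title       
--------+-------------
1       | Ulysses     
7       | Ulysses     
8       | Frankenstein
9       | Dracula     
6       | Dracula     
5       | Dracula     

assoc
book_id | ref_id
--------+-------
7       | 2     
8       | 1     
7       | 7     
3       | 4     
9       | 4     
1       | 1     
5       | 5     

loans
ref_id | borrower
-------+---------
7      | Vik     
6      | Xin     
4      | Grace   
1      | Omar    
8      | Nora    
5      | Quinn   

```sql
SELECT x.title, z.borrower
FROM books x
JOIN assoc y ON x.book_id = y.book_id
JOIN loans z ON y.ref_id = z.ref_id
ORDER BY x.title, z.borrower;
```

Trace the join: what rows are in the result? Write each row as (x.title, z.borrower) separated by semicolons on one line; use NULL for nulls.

(Dracula, Grace); (Dracula, Quinn); (Frankenstein, Omar); (Ulysses, Omar); (Ulysses, Vik)

Step 1 — x INNER JOIN y on book_id → 6 row(s).
Then INNER JOIN `loans z` on ref_id: keep only rows whose y.ref_id appears in z.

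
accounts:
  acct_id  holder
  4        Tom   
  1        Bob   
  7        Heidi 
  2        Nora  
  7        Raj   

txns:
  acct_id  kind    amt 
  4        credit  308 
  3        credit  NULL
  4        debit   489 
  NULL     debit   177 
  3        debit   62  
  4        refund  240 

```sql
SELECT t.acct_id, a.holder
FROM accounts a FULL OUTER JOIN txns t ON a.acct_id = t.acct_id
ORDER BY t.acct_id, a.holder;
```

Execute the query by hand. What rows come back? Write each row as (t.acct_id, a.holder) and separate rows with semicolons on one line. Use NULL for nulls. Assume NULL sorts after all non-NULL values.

(3, NULL); (3, NULL); (4, Tom); (4, Tom); (4, Tom); (NULL, Bob); (NULL, Heidi); (NULL, Nora); (NULL, Raj); (NULL, NULL)

FULL OUTER JOIN keeps every row from both sides; unmatched rows get NULL for the other side's columns.
Matching on a.acct_id = t.acct_id. A NULL in a compared column never satisfies the condition.
- acct_id=4: 3 matching t row(s), so 3 row(s) emitted.
- acct_id=1: no t row matches, row kept with t columns NULL.
- acct_id=7: no t row matches, row kept with t columns NULL.
- acct_id=2: no t row matches, row kept with t columns NULL.
- acct_id=7: no t row matches, row kept with t columns NULL.
- 3 row(s) from t found no a partner → padded with NULL.
After projecting and ordering:
t.acct_id | a.holder
3 | NULL
3 | NULL
4 | Tom
4 | Tom
4 | Tom
NULL | Bob
NULL | Heidi
NULL | Nora
NULL | Raj
NULL | NULL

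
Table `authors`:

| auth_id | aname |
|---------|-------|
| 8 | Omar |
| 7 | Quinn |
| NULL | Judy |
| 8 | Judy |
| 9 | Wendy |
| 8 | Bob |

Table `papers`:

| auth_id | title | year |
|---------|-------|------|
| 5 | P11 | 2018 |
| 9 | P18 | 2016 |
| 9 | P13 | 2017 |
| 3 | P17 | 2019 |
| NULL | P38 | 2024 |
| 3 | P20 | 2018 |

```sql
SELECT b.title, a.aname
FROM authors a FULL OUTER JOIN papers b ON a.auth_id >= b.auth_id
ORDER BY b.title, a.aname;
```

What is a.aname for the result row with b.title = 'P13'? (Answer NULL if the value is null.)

Wendy

FULL OUTER JOIN keeps every row from both sides; unmatched rows get NULL for the other side's columns.
Matching on a.auth_id >= b.auth_id. A NULL in a compared column never satisfies the condition.
- a (auth_id=8) pairs with 3 row(s) of b.
- a (auth_id=7) pairs with 3 row(s) of b.
- a (auth_id=NULL) has no partner → padded with NULL.
- a (auth_id=8) pairs with 3 row(s) of b.
- a (auth_id=9) pairs with 5 row(s) of b.
- a (auth_id=8) pairs with 3 row(s) of b.
- plus 1 unmatched b row(s), each kept with NULL a columns.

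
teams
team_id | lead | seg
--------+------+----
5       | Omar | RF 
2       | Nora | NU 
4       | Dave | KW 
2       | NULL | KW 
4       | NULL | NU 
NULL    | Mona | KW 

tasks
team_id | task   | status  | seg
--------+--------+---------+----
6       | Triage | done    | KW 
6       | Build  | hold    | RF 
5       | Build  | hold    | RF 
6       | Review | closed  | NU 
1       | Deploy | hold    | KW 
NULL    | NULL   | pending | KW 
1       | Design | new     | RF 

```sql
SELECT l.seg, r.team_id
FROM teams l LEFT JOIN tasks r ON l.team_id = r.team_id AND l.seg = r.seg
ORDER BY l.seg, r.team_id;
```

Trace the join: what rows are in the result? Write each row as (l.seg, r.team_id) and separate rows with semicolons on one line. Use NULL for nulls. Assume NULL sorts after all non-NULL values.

(KW, NULL); (KW, NULL); (KW, NULL); (NU, NULL); (NU, NULL); (RF, 5)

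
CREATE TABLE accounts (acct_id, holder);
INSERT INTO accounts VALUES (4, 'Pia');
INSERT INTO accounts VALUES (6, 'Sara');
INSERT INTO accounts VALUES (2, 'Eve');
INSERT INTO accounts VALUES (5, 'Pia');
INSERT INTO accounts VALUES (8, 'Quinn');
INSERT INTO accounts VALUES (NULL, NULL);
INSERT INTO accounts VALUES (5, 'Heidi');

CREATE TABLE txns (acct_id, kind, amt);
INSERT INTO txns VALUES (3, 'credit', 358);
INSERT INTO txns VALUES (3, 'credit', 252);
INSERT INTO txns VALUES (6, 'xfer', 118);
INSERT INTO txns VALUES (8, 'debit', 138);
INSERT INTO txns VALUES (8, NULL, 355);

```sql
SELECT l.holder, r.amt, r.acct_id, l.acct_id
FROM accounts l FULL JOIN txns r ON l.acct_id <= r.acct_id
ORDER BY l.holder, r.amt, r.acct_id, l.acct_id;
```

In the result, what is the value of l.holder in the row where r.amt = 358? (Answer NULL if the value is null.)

FULL OUTER JOIN keeps every row from both sides; unmatched rows get NULL for the other side's columns.
Matching on l.acct_id <= r.acct_id. A NULL in a compared column never satisfies the condition.
Matched pairs: 19; unmatched l rows kept: 1; unmatched r rows kept: 0.

Eve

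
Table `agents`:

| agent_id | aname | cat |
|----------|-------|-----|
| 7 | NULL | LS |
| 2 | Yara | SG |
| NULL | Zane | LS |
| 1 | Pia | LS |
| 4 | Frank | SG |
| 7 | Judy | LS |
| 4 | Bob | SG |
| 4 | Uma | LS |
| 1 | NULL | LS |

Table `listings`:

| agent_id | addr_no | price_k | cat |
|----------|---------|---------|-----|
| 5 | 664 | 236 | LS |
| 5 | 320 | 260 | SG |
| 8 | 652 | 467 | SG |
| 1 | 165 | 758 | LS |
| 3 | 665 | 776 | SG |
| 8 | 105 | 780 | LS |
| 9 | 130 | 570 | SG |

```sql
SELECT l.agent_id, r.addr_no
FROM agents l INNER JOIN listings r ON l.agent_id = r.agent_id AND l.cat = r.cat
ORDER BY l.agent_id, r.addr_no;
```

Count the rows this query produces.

2

INNER JOIN keeps only pairs where the ON condition holds.
Matching on l.agent_id = r.agent_id AND l.cat = r.cat. A NULL in a compared column never satisfies the condition.
- l[0] agent_id=7, cat=LS → no match; dropped.
- l[1] agent_id=2, cat=SG → no match; dropped.
- l[2] agent_id=NULL, cat=LS → no match; dropped.
- l[3] agent_id=1, cat=LS → 1 match(es) in r → 1 row(s).
- l[4] agent_id=4, cat=SG → no match; dropped.
- l[5] agent_id=7, cat=LS → no match; dropped.
- l[6] agent_id=4, cat=SG → no match; dropped.
- l[7] agent_id=4, cat=LS → no match; dropped.
- l[8] agent_id=1, cat=LS → 1 match(es) in r → 1 row(s).
Total: 2 rows.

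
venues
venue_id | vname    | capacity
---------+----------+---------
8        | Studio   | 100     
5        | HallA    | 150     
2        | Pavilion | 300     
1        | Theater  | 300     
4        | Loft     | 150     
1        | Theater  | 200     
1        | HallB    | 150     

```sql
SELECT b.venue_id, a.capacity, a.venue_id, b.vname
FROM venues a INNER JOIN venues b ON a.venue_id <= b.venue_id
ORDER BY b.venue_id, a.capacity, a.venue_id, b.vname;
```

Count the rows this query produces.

INNER JOIN keeps only pairs where the ON condition holds.
Matching on a.venue_id <= b.venue_id.
- venue_id=8: 1 matching b row(s), so 1 row(s) emitted.
- venue_id=5: 2 matching b row(s), so 2 row(s) emitted.
- venue_id=2: 4 matching b row(s), so 4 row(s) emitted.
- venue_id=1: 7 matching b row(s), so 7 row(s) emitted.
- venue_id=4: 3 matching b row(s), so 3 row(s) emitted.
- venue_id=1: 7 matching b row(s), so 7 row(s) emitted.
- venue_id=1: 7 matching b row(s), so 7 row(s) emitted.
Total: 31 rows.

31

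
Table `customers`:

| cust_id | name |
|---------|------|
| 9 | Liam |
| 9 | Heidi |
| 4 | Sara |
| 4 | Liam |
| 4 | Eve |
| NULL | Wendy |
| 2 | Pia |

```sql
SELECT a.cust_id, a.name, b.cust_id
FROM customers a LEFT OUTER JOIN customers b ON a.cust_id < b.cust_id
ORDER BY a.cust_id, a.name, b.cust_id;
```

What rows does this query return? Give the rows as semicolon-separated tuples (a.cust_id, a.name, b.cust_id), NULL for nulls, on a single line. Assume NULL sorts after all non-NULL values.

(2, Pia, 4); (2, Pia, 4); (2, Pia, 4); (2, Pia, 9); (2, Pia, 9); (4, Eve, 9); (4, Eve, 9); (4, Liam, 9); (4, Liam, 9); (4, Sara, 9); (4, Sara, 9); (9, Heidi, NULL); (9, Liam, NULL); (NULL, Wendy, NULL)

LEFT JOIN keeps every row from `customers a`; unmatched rows get NULL for `customers b`'s columns.
Matching on a.cust_id < b.cust_id. A NULL in a compared column never satisfies the condition.
Matched pairs: 11; unmatched a rows kept: 3.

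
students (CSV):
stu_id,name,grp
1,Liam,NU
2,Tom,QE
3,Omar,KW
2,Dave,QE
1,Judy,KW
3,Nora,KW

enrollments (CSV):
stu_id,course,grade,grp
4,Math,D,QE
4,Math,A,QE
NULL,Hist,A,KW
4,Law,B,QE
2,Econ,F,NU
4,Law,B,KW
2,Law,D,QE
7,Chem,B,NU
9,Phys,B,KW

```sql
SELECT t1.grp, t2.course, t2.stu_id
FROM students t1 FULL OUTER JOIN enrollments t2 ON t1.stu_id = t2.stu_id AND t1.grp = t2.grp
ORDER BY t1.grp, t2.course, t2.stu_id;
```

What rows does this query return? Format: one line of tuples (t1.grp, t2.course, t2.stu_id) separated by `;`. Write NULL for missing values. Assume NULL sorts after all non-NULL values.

FULL OUTER JOIN keeps every row from both sides; unmatched rows get NULL for the other side's columns.
Matching on t1.stu_id = t2.stu_id AND t1.grp = t2.grp. A NULL in a compared column never satisfies the condition.
- t1 (stu_id=1, grp=NU) has no partner → padded with NULL.
- t1 (stu_id=2, grp=QE) pairs with 1 row(s) of t2.
- t1 (stu_id=3, grp=KW) has no partner → padded with NULL.
- t1 (stu_id=2, grp=QE) pairs with 1 row(s) of t2.
- t1 (stu_id=1, grp=KW) has no partner → padded with NULL.
- t1 (stu_id=3, grp=KW) has no partner → padded with NULL.
- 8 t2 row(s) had no t1 match → kept, t1 columns NULL.

(KW, NULL, NULL); (KW, NULL, NULL); (KW, NULL, NULL); (NU, NULL, NULL); (QE, Law, 2); (QE, Law, 2); (NULL, Chem, 7); (NULL, Econ, 2); (NULL, Hist, NULL); (NULL, Law, 4); (NULL, Law, 4); (NULL, Math, 4); (NULL, Math, 4); (NULL, Phys, 9)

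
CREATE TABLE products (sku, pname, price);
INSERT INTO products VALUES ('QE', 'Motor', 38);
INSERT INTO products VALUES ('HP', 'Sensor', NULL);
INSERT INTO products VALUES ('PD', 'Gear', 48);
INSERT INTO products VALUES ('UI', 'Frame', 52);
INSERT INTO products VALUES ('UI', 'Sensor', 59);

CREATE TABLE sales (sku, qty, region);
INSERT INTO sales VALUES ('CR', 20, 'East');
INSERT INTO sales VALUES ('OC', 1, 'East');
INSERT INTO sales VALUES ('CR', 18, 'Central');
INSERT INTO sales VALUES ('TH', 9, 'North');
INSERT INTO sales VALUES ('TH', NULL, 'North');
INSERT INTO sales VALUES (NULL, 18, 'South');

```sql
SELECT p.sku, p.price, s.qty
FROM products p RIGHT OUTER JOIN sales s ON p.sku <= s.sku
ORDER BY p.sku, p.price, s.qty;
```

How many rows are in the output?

10

RIGHT JOIN keeps every row from `sales`; unmatched rows get NULL for `products`'s columns.
Matching on p.sku <= s.sku. A NULL in a compared column never satisfies the condition.
- sku=QE: 2 matching s row(s), so 2 row(s) emitted.
- sku=HP: 3 matching s row(s), so 3 row(s) emitted.
- sku=PD: 2 matching s row(s), so 2 row(s) emitted.
- sku=UI: no matching s row.
- sku=UI: no matching s row.
- 3 s row(s) had no p match → kept, p columns NULL.
Total: 7 matched + 3 padded = 10 rows.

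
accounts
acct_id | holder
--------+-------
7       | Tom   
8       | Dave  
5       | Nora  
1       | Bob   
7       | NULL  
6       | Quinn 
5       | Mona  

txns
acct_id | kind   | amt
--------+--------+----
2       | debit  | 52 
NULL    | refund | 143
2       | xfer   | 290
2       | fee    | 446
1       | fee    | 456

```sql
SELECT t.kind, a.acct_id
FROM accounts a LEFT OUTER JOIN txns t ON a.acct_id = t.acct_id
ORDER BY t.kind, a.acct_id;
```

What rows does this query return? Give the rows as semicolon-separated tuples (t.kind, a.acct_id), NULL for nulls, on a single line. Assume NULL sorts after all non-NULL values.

(fee, 1); (NULL, 5); (NULL, 5); (NULL, 6); (NULL, 7); (NULL, 7); (NULL, 8)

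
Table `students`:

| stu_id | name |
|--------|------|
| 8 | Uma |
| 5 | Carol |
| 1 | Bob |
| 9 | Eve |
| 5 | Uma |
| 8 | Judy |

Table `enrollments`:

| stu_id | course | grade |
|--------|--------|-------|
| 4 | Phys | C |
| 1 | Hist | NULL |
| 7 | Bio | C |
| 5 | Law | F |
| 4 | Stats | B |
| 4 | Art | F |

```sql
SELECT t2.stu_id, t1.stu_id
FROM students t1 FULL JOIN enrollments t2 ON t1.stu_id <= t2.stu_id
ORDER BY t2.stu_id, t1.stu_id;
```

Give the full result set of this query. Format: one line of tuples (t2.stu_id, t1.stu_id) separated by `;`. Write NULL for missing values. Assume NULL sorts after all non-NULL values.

(1, 1); (4, 1); (4, 1); (4, 1); (5, 1); (5, 5); (5, 5); (7, 1); (7, 5); (7, 5); (NULL, 8); (NULL, 8); (NULL, 9)

FULL OUTER JOIN keeps every row from both sides; unmatched rows get NULL for the other side's columns.
Matching on t1.stu_id <= t2.stu_id.
Matched pairs: 10; unmatched t1 rows kept: 3; unmatched t2 rows kept: 0.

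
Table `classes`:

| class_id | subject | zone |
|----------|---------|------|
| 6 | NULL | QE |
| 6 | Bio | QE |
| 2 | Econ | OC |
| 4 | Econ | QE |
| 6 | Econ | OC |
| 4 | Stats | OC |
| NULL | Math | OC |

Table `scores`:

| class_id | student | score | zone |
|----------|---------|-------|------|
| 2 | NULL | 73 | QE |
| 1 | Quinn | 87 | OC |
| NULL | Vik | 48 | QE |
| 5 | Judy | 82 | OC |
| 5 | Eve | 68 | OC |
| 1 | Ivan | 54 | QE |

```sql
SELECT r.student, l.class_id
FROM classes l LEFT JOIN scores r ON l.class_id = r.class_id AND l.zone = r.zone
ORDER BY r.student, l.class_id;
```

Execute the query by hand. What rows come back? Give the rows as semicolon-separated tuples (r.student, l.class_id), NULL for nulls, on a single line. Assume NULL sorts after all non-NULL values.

(NULL, 2); (NULL, 4); (NULL, 4); (NULL, 6); (NULL, 6); (NULL, 6); (NULL, NULL)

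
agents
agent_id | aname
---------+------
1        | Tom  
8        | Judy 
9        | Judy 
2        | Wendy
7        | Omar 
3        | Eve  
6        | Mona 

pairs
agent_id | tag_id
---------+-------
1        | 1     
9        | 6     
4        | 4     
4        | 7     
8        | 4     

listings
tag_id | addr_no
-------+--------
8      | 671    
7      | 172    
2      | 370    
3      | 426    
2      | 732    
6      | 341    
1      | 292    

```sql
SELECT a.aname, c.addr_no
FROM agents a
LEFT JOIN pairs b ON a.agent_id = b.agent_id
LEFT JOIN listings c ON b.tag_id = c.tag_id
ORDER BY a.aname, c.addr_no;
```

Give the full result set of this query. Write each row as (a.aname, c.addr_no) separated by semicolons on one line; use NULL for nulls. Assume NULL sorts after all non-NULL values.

Joins associate left-to-right: agents LEFT JOIN pairs on agent_id gives 7 intermediate row(s).
Then LEFT JOIN `listings c` on tag_id: each of those 7 rows is kept; rows whose b.tag_id has no match in c get NULL for c's columns.

(Eve, NULL); (Judy, 341); (Judy, NULL); (Mona, NULL); (Omar, NULL); (Tom, 292); (Wendy, NULL)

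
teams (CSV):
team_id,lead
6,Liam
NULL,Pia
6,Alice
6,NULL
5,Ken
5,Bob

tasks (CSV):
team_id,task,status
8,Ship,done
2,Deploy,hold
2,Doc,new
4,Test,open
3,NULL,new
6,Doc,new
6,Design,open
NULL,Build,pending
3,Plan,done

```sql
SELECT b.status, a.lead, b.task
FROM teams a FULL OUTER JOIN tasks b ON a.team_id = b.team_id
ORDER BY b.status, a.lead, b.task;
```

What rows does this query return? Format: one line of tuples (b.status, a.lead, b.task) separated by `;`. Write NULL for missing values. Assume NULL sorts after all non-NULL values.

(done, NULL, Plan); (done, NULL, Ship); (hold, NULL, Deploy); (new, Alice, Doc); (new, Liam, Doc); (new, NULL, Doc); (new, NULL, Doc); (new, NULL, NULL); (open, Alice, Design); (open, Liam, Design); (open, NULL, Design); (open, NULL, Test); (pending, NULL, Build); (NULL, Bob, NULL); (NULL, Ken, NULL); (NULL, Pia, NULL)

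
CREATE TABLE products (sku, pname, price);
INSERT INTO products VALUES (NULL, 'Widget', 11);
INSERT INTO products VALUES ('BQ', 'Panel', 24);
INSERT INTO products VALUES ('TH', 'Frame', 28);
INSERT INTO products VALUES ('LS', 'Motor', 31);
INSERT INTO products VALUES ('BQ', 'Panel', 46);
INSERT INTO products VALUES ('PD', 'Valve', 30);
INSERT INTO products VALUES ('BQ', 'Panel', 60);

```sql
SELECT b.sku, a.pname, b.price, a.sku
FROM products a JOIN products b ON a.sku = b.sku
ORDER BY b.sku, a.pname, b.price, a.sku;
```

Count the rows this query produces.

INNER JOIN keeps only pairs where the ON condition holds.
Matching on a.sku = b.sku. A NULL in a compared column never satisfies the condition.
Matched pairs: 12.
Total: 12 rows.

12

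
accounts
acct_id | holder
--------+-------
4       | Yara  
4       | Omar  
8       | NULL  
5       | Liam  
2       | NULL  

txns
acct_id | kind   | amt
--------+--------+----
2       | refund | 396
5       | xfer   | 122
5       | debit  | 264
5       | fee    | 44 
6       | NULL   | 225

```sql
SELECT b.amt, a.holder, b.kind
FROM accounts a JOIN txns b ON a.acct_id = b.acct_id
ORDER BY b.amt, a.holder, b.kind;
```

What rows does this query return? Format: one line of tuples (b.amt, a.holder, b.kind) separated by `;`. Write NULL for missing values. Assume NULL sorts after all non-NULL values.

INNER JOIN keeps only pairs where the ON condition holds.
Matching on a.acct_id = b.acct_id.
- a[0] acct_id=4 → no match; dropped.
- a[1] acct_id=4 → no match; dropped.
- a[2] acct_id=8 → no match; dropped.
- a[3] acct_id=5 → 3 match(es) in b → 3 row(s).
- a[4] acct_id=2 → 1 match(es) in b → 1 row(s).
After projecting and ordering:
b.amt | a.holder | b.kind
44 | Liam | fee
122 | Liam | xfer
264 | Liam | debit
396 | NULL | refund

(44, Liam, fee); (122, Liam, xfer); (264, Liam, debit); (396, NULL, refund)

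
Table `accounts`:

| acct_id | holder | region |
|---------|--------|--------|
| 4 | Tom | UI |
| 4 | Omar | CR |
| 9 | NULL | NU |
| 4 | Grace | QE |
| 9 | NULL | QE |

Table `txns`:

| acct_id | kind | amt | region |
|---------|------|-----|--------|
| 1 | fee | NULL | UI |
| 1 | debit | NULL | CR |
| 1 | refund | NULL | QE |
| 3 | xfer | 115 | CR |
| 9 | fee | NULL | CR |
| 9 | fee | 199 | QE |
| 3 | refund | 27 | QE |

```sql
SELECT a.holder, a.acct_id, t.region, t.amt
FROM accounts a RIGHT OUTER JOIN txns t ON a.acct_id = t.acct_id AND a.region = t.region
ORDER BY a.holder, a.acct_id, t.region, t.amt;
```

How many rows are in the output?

RIGHT JOIN keeps every row from `txns`; unmatched rows get NULL for `accounts`'s columns.
Matching on a.acct_id = t.acct_id AND a.region = t.region.
- a[0] acct_id=4, region=UI → no match.
- a[1] acct_id=4, region=CR → no match.
- a[2] acct_id=9, region=NU → no match.
- a[3] acct_id=4, region=QE → no match.
- a[4] acct_id=9, region=QE → 1 match(es) in t → 1 row(s).
- 6 row(s) from t found no a partner → padded with NULL.
Total: 1 matched + 6 padded = 7 rows.

7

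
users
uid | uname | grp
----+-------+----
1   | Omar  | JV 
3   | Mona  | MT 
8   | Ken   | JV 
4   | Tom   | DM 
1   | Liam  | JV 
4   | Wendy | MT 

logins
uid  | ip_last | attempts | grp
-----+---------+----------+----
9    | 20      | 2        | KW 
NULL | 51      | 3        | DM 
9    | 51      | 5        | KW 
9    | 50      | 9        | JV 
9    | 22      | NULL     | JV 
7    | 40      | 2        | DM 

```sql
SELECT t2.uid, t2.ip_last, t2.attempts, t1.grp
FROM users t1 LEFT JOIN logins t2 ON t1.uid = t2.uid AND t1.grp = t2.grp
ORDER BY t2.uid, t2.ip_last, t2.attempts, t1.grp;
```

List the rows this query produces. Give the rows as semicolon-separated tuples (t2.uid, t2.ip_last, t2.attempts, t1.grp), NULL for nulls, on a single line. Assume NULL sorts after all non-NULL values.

(NULL, NULL, NULL, DM); (NULL, NULL, NULL, JV); (NULL, NULL, NULL, JV); (NULL, NULL, NULL, JV); (NULL, NULL, NULL, MT); (NULL, NULL, NULL, MT)

LEFT JOIN keeps every row from `users`; unmatched rows get NULL for `logins`'s columns.
Matching on t1.uid = t2.uid AND t1.grp = t2.grp. A NULL in a compared column never satisfies the condition.
- t1 row (uid=1, grp=JV): no match → kept, t2 columns NULL.
- t1 row (uid=3, grp=MT): no match → kept, t2 columns NULL.
- t1 row (uid=8, grp=JV): no match → kept, t2 columns NULL.
- t1 row (uid=4, grp=DM): no match → kept, t2 columns NULL.
- t1 row (uid=1, grp=JV): no match → kept, t2 columns NULL.
- t1 row (uid=4, grp=MT): no match → kept, t2 columns NULL.
After projecting and ordering:
t2.uid | t2.ip_last | t2.attempts | t1.grp
NULL | NULL | NULL | DM
NULL | NULL | NULL | JV
NULL | NULL | NULL | JV
NULL | NULL | NULL | JV
NULL | NULL | NULL | MT
NULL | NULL | NULL | MT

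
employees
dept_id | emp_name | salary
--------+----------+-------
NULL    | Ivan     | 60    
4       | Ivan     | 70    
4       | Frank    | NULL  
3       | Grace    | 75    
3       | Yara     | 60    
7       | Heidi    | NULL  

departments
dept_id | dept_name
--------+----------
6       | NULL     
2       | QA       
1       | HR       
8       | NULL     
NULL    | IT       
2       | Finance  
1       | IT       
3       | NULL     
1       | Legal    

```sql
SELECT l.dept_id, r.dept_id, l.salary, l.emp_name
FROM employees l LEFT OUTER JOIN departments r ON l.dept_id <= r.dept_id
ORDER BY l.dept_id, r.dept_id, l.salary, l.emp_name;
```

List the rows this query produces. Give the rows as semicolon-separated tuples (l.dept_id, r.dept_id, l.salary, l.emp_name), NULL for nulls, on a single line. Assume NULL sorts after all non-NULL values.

LEFT JOIN keeps every row from `employees`; unmatched rows get NULL for `departments`'s columns.
Matching on l.dept_id <= r.dept_id. A NULL in a compared column never satisfies the condition.
Matched pairs: 11; unmatched l rows kept: 1.

(3, 3, 60, Yara); (3, 3, 75, Grace); (3, 6, 60, Yara); (3, 6, 75, Grace); (3, 8, 60, Yara); (3, 8, 75, Grace); (4, 6, 70, Ivan); (4, 6, NULL, Frank); (4, 8, 70, Ivan); (4, 8, NULL, Frank); (7, 8, NULL, Heidi); (NULL, NULL, 60, Ivan)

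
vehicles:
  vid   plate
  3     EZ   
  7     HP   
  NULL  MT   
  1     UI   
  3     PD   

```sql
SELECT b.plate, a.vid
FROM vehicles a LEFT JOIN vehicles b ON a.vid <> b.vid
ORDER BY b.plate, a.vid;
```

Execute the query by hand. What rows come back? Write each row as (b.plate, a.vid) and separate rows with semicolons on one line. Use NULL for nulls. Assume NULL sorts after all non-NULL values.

LEFT JOIN keeps every row from `vehicles a`; unmatched rows get NULL for `vehicles b`'s columns.
Matching on a.vid <> b.vid. A NULL in a compared column never satisfies the condition.
- a[0] vid=3 → 2 match(es) in b → 2 row(s).
- a[1] vid=7 → 3 match(es) in b → 3 row(s).
- a[2] vid=NULL → no match; kept with NULLs on the b side.
- a[3] vid=1 → 3 match(es) in b → 3 row(s).
- a[4] vid=3 → 2 match(es) in b → 2 row(s).

(EZ, 1); (EZ, 7); (HP, 1); (HP, 3); (HP, 3); (PD, 1); (PD, 7); (UI, 3); (UI, 3); (UI, 7); (NULL, NULL)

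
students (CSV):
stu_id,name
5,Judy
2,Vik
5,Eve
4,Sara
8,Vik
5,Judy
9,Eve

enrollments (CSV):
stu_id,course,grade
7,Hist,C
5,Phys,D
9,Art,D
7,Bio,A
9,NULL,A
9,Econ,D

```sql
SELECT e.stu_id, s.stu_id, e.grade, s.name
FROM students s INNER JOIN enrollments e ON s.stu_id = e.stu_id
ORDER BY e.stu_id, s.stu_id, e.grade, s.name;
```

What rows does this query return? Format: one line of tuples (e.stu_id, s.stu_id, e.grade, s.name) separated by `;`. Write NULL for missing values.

(5, 5, D, Eve); (5, 5, D, Judy); (5, 5, D, Judy); (9, 9, A, Eve); (9, 9, D, Eve); (9, 9, D, Eve)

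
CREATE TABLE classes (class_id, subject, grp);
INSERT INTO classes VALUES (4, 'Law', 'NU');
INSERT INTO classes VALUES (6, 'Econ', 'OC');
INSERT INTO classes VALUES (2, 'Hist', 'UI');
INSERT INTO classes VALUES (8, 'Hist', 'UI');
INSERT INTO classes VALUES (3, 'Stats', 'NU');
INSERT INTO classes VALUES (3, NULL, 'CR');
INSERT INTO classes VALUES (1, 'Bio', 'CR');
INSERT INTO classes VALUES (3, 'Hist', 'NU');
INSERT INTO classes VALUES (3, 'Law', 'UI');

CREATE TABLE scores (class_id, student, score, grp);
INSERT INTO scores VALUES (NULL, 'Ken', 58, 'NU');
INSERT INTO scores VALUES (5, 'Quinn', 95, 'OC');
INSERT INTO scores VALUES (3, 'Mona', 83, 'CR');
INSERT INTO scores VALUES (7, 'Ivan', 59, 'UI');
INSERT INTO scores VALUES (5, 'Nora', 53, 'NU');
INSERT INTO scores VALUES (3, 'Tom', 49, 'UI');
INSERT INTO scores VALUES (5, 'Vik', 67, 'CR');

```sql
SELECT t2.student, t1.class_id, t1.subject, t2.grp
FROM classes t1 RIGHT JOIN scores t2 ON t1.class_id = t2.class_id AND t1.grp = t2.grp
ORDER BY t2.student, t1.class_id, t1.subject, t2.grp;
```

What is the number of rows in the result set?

7

RIGHT JOIN keeps every row from `scores`; unmatched rows get NULL for `classes`'s columns.
Matching on t1.class_id = t2.class_id AND t1.grp = t2.grp. A NULL in a compared column never satisfies the condition.
Matched pairs: 2; unmatched t2 rows kept: 5.
Total: 2 matched + 5 padded = 7 rows.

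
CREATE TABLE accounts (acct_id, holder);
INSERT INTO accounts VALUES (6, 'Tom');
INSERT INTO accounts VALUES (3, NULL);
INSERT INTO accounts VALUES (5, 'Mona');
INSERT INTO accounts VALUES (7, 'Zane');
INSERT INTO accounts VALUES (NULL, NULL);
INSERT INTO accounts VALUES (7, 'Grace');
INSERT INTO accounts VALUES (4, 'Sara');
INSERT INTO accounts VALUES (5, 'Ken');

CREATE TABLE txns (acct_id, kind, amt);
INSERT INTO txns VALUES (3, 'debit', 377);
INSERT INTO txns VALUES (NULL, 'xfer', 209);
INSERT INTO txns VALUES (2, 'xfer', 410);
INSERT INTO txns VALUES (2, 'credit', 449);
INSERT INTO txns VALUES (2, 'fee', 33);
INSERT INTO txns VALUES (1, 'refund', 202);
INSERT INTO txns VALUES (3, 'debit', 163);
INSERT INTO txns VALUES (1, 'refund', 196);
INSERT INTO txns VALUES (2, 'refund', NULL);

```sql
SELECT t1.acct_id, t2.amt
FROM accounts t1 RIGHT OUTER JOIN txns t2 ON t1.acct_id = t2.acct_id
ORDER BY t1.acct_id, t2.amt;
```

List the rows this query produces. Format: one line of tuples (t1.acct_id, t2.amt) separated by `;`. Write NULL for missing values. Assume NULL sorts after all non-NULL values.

(3, 163); (3, 377); (NULL, 33); (NULL, 196); (NULL, 202); (NULL, 209); (NULL, 410); (NULL, 449); (NULL, NULL)

RIGHT JOIN keeps every row from `txns`; unmatched rows get NULL for `accounts`'s columns.
Matching on t1.acct_id = t2.acct_id. A NULL in a compared column never satisfies the condition.
Matched pairs: 2; unmatched t2 rows kept: 7.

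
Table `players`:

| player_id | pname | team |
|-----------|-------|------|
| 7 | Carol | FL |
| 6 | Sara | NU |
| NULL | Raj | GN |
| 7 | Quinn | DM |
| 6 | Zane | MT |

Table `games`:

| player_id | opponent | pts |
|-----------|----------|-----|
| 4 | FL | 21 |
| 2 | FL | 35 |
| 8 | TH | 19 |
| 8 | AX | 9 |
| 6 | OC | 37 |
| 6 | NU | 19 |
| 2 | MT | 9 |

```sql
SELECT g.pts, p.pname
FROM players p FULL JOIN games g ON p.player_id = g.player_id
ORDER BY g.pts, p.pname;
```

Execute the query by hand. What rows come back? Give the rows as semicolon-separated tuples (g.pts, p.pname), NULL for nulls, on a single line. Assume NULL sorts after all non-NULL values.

FULL OUTER JOIN keeps every row from both sides; unmatched rows get NULL for the other side's columns.
Matching on p.player_id = g.player_id. A NULL in a compared column never satisfies the condition.
- p row (player_id=7): no match → kept, g columns NULL.
- p row (player_id=6): matches 2 g row(s) → 2 output row(s).
- p row (player_id=NULL): no match → kept, g columns NULL.
- p row (player_id=7): no match → kept, g columns NULL.
- p row (player_id=6): matches 2 g row(s) → 2 output row(s).
- 5 row(s) from g found no p partner → padded with NULL.

(9, NULL); (9, NULL); (19, Sara); (19, Zane); (19, NULL); (21, NULL); (35, NULL); (37, Sara); (37, Zane); (NULL, Carol); (NULL, Quinn); (NULL, Raj)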